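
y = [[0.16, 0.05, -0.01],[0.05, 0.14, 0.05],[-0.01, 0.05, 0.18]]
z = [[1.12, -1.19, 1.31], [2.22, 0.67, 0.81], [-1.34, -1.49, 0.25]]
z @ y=[[0.11, -0.05, 0.17], [0.38, 0.25, 0.16], [-0.29, -0.26, -0.02]]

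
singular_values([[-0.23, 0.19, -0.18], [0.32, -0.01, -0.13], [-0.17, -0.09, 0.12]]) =[0.44, 0.31, 0.04]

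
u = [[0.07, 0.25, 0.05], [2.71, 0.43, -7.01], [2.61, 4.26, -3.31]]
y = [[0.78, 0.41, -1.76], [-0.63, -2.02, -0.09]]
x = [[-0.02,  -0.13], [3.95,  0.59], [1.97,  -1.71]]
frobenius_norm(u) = 9.63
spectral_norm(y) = 2.32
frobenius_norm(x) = 4.77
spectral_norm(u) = 8.95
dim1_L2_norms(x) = [0.13, 3.99, 2.61]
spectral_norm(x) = 4.42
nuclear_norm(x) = 6.22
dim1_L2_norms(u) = [0.26, 7.53, 5.99]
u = x @ y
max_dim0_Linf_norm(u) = 7.01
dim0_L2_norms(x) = [4.41, 1.81]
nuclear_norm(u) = 12.50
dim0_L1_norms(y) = [1.41, 2.43, 1.85]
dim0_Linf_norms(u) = [2.71, 4.26, 7.01]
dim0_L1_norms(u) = [5.39, 4.94, 10.37]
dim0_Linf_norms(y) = [0.78, 2.02, 1.76]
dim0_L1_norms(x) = [5.94, 2.43]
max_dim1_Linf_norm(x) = 3.95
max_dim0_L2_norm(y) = 2.06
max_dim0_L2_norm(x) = 4.41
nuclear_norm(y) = 4.05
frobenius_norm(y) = 2.89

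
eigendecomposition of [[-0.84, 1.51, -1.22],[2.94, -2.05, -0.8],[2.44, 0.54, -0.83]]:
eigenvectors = [[0.41+0.00j, (-0.17-0.41j), -0.17+0.41j], [-0.89+0.00j, -0.27-0.39j, -0.27+0.39j], [-0.19+0.00j, (-0.76+0j), (-0.76-0j)]]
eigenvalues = [(-3.57+0j), (-0.08+1.59j), (-0.08-1.59j)]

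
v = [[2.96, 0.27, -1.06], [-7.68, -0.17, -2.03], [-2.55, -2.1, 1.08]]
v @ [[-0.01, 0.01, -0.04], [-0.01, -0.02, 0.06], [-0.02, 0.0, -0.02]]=[[-0.01,  0.02,  -0.08], [0.12,  -0.07,  0.34], [0.02,  0.02,  -0.05]]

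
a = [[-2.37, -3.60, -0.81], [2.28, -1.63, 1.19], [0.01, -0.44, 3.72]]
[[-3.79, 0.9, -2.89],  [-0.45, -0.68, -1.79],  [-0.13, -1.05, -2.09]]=a @ [[0.35, -0.19, 0.07], [0.81, -0.06, 0.86], [0.06, -0.29, -0.46]]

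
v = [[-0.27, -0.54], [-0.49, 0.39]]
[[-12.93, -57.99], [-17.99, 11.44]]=v@[[39.90, 44.44], [3.99, 85.16]]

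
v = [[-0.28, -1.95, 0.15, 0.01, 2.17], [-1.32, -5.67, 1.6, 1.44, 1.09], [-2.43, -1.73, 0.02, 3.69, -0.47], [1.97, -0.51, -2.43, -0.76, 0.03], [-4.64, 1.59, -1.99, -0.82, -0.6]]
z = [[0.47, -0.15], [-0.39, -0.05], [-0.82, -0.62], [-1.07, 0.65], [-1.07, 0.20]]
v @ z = [[-1.83, 0.49], [-2.43, 0.64], [-3.93, 2.74], [3.90, 0.75], [0.35, 1.2]]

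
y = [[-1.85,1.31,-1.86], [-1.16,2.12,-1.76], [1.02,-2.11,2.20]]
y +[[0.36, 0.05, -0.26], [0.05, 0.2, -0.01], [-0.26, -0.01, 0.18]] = [[-1.49,1.36,-2.12],[-1.11,2.32,-1.77],[0.76,-2.12,2.38]]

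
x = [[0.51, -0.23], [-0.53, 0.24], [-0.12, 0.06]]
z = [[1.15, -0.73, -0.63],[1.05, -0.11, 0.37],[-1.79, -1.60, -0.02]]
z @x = [[1.05, -0.48], [0.55, -0.25], [-0.06, 0.03]]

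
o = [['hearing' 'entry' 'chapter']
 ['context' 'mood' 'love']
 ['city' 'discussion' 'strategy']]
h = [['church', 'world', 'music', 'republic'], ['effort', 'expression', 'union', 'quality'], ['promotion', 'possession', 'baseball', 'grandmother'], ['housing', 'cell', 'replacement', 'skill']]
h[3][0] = 'housing'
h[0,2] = 'music'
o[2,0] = 'city'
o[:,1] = ['entry', 'mood', 'discussion']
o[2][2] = 'strategy'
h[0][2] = 'music'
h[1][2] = 'union'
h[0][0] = 'church'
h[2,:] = ['promotion', 'possession', 'baseball', 'grandmother']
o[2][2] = 'strategy'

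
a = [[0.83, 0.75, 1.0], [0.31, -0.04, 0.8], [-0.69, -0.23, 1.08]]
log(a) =[[(0.08+0.6j), (0.79-1.38j), 0.69+0.37j], [0.41-1.07j, (-0.88+2.47j), (0.71-0.65j)], [-0.54+0.12j, (-0.13-0.28j), 0.36+0.07j]]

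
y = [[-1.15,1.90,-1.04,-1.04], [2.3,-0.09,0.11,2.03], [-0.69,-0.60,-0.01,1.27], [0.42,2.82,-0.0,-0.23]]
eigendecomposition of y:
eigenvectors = [[-0.61,0.34,0.09,-0.36], [0.64,0.13,0.67,0.28], [0.15,0.78,0.18,0.73], [-0.45,-0.51,0.72,0.51]]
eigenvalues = [-3.67, -1.24, 2.44, 1.0]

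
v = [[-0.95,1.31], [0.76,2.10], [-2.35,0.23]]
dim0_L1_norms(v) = [4.06, 3.64]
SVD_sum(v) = [[-1.18,0.26], [0.29,-0.06], [-2.29,0.5]] + [[0.23, 1.05], [0.47, 2.16], [-0.06, -0.27]]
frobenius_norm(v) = 3.63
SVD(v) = [[-0.46, -0.43], [0.11, -0.89], [-0.88, 0.11]] @ diag([2.654034795403074, 2.4774380526644384]) @ [[0.98, -0.21], [-0.21, -0.98]]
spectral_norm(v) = 2.65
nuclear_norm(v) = 5.13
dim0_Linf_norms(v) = [2.35, 2.1]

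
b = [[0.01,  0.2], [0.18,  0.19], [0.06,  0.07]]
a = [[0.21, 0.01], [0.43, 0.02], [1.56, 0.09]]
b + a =[[0.22, 0.21], [0.61, 0.21], [1.62, 0.16]]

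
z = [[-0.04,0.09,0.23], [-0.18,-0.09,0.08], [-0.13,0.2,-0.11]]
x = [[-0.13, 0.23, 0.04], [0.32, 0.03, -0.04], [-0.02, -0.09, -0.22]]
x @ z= [[-0.04,-0.02,-0.02], [-0.01,0.02,0.08], [0.05,-0.04,0.01]]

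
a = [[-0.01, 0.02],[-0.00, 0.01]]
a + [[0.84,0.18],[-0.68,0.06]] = [[0.83, 0.20],  [-0.68, 0.07]]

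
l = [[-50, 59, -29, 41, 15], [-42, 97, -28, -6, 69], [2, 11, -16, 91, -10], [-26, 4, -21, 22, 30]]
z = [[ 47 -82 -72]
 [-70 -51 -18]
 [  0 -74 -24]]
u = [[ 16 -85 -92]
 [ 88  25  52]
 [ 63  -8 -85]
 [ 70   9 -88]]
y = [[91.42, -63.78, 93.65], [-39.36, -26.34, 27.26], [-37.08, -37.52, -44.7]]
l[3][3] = 22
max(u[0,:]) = 16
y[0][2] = 93.65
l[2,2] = -16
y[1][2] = 27.26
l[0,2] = -29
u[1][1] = 25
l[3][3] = 22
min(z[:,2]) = -72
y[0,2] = 93.65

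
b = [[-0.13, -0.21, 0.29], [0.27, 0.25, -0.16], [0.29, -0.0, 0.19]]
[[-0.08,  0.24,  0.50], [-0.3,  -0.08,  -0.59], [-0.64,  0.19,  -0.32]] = b @ [[-1.34,  -0.07,  -1.85], [-0.6,  0.45,  0.38], [-1.3,  1.11,  1.16]]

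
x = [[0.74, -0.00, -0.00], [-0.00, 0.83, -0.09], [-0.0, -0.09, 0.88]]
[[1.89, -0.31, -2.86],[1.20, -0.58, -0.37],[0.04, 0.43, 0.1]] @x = [[1.40, 0.0, -2.49], [0.89, -0.45, -0.27], [0.03, 0.35, 0.05]]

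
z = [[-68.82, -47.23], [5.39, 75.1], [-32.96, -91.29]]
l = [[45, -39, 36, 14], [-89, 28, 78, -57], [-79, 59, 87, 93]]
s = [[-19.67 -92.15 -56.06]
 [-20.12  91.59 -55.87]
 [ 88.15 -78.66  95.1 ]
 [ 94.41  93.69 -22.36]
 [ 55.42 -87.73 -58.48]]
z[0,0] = -68.82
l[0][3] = 14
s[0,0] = -19.67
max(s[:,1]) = 93.69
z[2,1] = -91.29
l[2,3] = 93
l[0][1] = -39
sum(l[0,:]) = 56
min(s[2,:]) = -78.66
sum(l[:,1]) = 48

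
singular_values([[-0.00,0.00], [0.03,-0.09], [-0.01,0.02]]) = [0.1, 0.0]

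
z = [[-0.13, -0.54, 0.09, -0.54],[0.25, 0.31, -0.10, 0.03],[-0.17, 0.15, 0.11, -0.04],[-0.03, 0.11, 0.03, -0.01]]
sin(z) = [[-0.13, -0.55, 0.09, -0.55], [0.25, 0.32, -0.10, 0.04], [-0.18, 0.14, 0.11, -0.04], [-0.03, 0.11, 0.03, -0.01]]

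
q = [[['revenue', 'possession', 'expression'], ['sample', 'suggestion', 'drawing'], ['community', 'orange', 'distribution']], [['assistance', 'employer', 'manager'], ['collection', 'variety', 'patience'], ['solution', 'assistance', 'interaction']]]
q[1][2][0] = 'solution'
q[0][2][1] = 'orange'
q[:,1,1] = ['suggestion', 'variety']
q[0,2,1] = 'orange'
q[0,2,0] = 'community'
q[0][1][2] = 'drawing'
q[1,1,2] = 'patience'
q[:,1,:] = [['sample', 'suggestion', 'drawing'], ['collection', 'variety', 'patience']]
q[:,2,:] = [['community', 'orange', 'distribution'], ['solution', 'assistance', 'interaction']]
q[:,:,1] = [['possession', 'suggestion', 'orange'], ['employer', 'variety', 'assistance']]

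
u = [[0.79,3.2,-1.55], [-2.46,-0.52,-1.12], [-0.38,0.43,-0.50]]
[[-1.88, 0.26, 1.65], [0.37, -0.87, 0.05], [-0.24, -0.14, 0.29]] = u@ [[-0.31, 0.05, -0.26], [-0.28, 0.32, 0.68], [0.48, 0.52, 0.21]]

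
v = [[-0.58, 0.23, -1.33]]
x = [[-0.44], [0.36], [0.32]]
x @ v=[[0.26, -0.10, 0.59], [-0.21, 0.08, -0.48], [-0.19, 0.07, -0.43]]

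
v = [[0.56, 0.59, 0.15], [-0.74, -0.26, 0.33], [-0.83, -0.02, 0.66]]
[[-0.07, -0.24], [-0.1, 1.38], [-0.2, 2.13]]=v @ [[0.84,-1.02], [-1.10,0.07], [0.72,1.94]]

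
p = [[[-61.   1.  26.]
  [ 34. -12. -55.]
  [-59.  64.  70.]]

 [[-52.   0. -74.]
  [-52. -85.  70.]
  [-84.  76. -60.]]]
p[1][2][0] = -84.0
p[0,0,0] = -61.0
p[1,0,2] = -74.0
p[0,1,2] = -55.0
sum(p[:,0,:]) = -160.0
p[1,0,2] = -74.0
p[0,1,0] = 34.0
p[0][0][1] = 1.0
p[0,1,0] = 34.0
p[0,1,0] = 34.0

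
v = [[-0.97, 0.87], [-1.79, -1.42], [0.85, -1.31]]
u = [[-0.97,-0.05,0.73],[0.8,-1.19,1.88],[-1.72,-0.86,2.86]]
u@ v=[[1.65, -1.73], [2.95, -0.08], [5.64, -4.02]]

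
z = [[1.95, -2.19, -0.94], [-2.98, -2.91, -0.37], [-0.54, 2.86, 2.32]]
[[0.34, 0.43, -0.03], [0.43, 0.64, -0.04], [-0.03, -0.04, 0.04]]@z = [[-0.60,-2.08,-0.55],[-1.05,-2.92,-0.73],[0.04,0.3,0.14]]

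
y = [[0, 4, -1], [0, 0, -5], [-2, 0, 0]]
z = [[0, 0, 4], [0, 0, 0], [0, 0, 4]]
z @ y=[[-8, 0, 0], [0, 0, 0], [-8, 0, 0]]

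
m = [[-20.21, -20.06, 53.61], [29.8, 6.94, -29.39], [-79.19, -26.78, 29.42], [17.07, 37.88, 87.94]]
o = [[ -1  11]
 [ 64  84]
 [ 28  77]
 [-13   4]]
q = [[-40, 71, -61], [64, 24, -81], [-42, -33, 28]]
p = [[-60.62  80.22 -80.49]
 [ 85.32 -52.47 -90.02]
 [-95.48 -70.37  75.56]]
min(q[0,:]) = -61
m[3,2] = 87.94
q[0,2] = -61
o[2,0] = 28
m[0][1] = -20.06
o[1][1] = 84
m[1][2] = -29.39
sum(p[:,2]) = -94.94999999999999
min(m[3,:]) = 17.07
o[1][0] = 64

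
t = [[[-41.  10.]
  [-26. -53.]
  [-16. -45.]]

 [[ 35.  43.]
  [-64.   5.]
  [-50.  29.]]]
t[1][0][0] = 35.0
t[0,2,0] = -16.0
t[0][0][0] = -41.0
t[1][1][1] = 5.0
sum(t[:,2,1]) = -16.0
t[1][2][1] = 29.0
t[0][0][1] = 10.0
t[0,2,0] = -16.0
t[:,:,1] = [[10.0, -53.0, -45.0], [43.0, 5.0, 29.0]]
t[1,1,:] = [-64.0, 5.0]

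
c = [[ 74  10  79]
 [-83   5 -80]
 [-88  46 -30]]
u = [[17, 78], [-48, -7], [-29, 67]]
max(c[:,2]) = 79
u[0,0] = 17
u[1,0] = -48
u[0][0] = 17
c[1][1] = 5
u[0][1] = 78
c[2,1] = 46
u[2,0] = -29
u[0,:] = [17, 78]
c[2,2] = -30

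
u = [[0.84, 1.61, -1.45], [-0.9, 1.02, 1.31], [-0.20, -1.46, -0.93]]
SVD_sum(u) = [[0.46, 1.88, -0.28], [0.14, 0.56, -0.08], [-0.31, -1.27, 0.19]] + [[0.52, -0.29, -1.1],[-0.73, 0.41, 1.55],[0.45, -0.25, -0.94]] + [[-0.14, 0.02, -0.07], [-0.30, 0.05, -0.16], [-0.34, 0.06, -0.17]]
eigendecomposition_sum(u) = [[(0.55+0.48j), (0.97-0.91j), (-0.38-0.68j)],[-0.47+0.31j, (0.48+0.91j), 0.59-0.14j],[(0.02-0.32j), (-0.58-0.09j), -0.14+0.32j]] + [[(0.55-0.48j), (0.97+0.91j), -0.38+0.68j],[-0.47-0.31j, 0.48-0.91j, 0.59+0.14j],[(0.02+0.32j), (-0.58+0.09j), (-0.14-0.32j)]] + [[(-0.25+0j), (-0.32+0j), (-0.69+0j)], [0.05-0.00j, 0.06-0.00j, 0.13-0.00j], [-0.24+0.00j, -0.31+0.00j, (-0.66+0j)]]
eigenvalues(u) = [(0.89+1.71j), (0.89-1.71j), (-0.85+0j)]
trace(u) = 0.93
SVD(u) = [[-0.80, 0.52, 0.29], [-0.24, -0.73, 0.64], [0.54, 0.44, 0.71]] @ diag([2.4264332553800423, 2.413355497008051, 0.5397563359950832]) @ [[-0.23, -0.96, 0.14],[0.42, -0.23, -0.88],[-0.88, 0.15, -0.45]]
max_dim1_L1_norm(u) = 3.9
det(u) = -3.16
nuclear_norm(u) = 5.38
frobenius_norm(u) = 3.46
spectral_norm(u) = 2.43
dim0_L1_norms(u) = [1.94, 4.09, 3.69]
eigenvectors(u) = [[0.75+0.00j,  0.75-0.00j,  0.72+0.00j],[(-0.16+0.56j),  -0.16-0.56j,  (-0.14+0j)],[-0.20-0.26j,  -0.20+0.26j,  (0.68+0j)]]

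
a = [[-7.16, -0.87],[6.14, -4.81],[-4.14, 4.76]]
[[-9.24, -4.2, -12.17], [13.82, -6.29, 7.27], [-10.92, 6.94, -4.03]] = a @ [[1.42,  0.37,  1.63], [-1.06,  1.78,  0.57]]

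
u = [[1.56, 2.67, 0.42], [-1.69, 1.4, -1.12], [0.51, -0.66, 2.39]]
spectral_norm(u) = 3.30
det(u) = 13.49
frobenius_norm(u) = 4.71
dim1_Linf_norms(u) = [2.67, 1.69, 2.39]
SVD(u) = [[-0.35, 0.93, -0.06], [-0.66, -0.2, 0.72], [0.66, 0.29, 0.69]] @ diag([3.2953475999398485, 3.100574949085102, 1.320726762308013]) @ [[0.28, -0.7, 0.66],  [0.63, 0.65, 0.43],  [-0.73, 0.30, 0.62]]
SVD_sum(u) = [[-0.32, 0.81, -0.76], [-0.6, 1.53, -1.44], [0.6, -1.52, 1.44]] + [[1.82,1.88,1.23],[-0.4,-0.41,-0.27],[0.57,0.59,0.39]] + [[0.06, -0.02, -0.05], [-0.69, 0.28, 0.59], [-0.66, 0.27, 0.56]]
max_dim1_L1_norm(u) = 4.65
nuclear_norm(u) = 7.72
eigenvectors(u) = [[0.78+0.00j, 0.78-0.00j, -0.43+0.00j], [(0.02+0.56j), 0.02-0.56j, (-0.26+0j)], [(-0.24-0.09j), -0.24+0.09j, (0.86+0j)]]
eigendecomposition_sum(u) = [[1.00+1.03j,1.45-1.01j,(0.93+0.2j)],  [-0.71+0.75j,0.77+1.02j,(-0.12+0.68j)],  [(-0.19-0.43j),-0.57+0.14j,(-0.26-0.17j)]] + [[(1-1.03j),1.45+1.01j,(0.93-0.2j)], [-0.71-0.75j,(0.77-1.02j),-0.12-0.68j], [(-0.19+0.43j),-0.57-0.14j,(-0.26+0.17j)]] + [[-0.44+0.00j, (-0.23-0j), (-1.45+0j)], [(-0.27+0j), -0.14-0.00j, -0.88+0.00j], [(0.89-0j), (0.47+0j), (2.92-0j)]]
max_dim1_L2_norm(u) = 3.12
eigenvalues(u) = [(1.51+1.87j), (1.51-1.87j), (2.34+0j)]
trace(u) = 5.35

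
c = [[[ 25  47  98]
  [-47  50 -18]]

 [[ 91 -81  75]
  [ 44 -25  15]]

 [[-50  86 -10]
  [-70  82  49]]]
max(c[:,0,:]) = 98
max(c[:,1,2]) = 49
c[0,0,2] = 98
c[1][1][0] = 44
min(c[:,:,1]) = -81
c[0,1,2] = -18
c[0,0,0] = 25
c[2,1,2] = 49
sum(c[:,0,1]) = 52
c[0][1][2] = -18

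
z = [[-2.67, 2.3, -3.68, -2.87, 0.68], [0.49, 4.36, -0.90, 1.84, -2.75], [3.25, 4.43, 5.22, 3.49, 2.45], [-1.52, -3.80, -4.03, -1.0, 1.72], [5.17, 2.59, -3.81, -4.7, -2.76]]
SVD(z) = [[-0.35, 0.17, 0.68, -0.58, 0.22], [0.16, 0.40, 0.57, 0.52, -0.46], [0.75, 0.16, -0.05, -0.57, -0.3], [-0.45, -0.29, -0.10, -0.24, -0.8], [-0.3, 0.84, -0.44, -0.11, -0.04]] @ diag([11.072140135612882, 9.332022477306063, 5.181581945362681, 3.741687028947437, 2.3171655144384418]) @ [[0.23, 0.37, 0.72, 0.52, 0.11],[0.54, 0.65, -0.24, -0.3, -0.37],[-0.73, 0.6, -0.23, 0.21, -0.04],[-0.07, -0.26, 0.02, 0.37, -0.89],[-0.34, 0.04, 0.61, -0.67, -0.25]]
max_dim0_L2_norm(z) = 8.51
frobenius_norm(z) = 16.00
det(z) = -4641.88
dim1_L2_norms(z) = [5.89, 5.57, 8.7, 6.08, 8.81]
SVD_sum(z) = [[-0.89, -1.44, -2.78, -2.00, -0.42], [0.4, 0.65, 1.27, 0.91, 0.19], [1.91, 3.09, 5.98, 4.31, 0.91], [-1.16, -1.88, -3.63, -2.61, -0.55], [-0.77, -1.25, -2.42, -1.74, -0.37]] + [[0.84,1.02,-0.37,-0.47,-0.57],[2.03,2.47,-0.89,-1.15,-1.38],[0.78,0.95,-0.34,-0.44,-0.53],[-1.44,-1.75,0.63,0.82,0.98],[4.21,5.11,-1.84,-2.38,-2.87]] + [[-2.60, 2.13, -0.8, 0.75, -0.13], [-2.18, 1.79, -0.67, 0.63, -0.11], [0.17, -0.14, 0.05, -0.05, 0.01], [0.40, -0.33, 0.12, -0.12, 0.02], [1.67, -1.37, 0.51, -0.49, 0.08]] + [[0.15, 0.56, -0.05, -0.81, 1.93], [-0.13, -0.5, 0.04, 0.72, -1.72], [0.15, 0.55, -0.05, -0.79, 1.89], [0.06, 0.23, -0.02, -0.33, 0.80], [0.03, 0.11, -0.01, -0.15, 0.37]] + [[-0.17,0.02,0.31,-0.34,-0.13], [0.36,-0.04,-0.65,0.72,0.27], [0.23,-0.03,-0.42,0.47,0.18], [0.62,-0.08,-1.13,1.25,0.47], [0.03,-0.0,-0.05,0.06,0.02]]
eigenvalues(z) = [(-5.25+0j), (0.82+5.44j), (0.82-5.44j), (3.38+4.22j), (3.38-4.22j)]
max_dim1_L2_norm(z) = 8.81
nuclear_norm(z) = 31.64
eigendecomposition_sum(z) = [[(-3.23-0j), (0.48+0j), -0.43+0.00j, (-0.01+0j), (1.84-0j)], [1.32+0.00j, -0.19-0.00j, (0.18-0j), -0j, -0.75+0.00j], [(0.09+0j), -0.01-0.00j, 0.01-0.00j, -0j, (-0.05+0j)], [(-1.19-0j), (0.18+0j), (-0.16+0j), -0.00+0.00j, 0.68-0.00j], [3.22+0.00j, -0.47-0.00j, (0.43-0j), (0.01-0j), (-1.83+0j)]] + [[(0.49+1.01j), (0.69-0.51j), -1.44+0.03j, -1.75+0.02j, -0.40+1.23j], [-0.09+0.19j, (0.15+0.04j), (-0.17-0.2j), (-0.2-0.25j), -0.22+0.08j], [(0.31-1.59j), -1.25-0.00j, 1.70+1.21j, 2.04+1.50j, (1.53-1.07j)], [1.08+0.36j, (0.12-0.87j), (-1+1.07j), (-1.23+1.28j), (0.61+1.16j)], [0.96+1.36j, (0.89-0.92j), -2.10+0.40j, -2.56+0.45j, (-0.29+1.89j)]] + [[0.49-1.01j, (0.69+0.51j), -1.44-0.03j, (-1.75-0.02j), (-0.4-1.23j)],  [-0.09-0.19j, 0.15-0.04j, -0.17+0.20j, -0.20+0.25j, (-0.22-0.08j)],  [(0.31+1.59j), (-1.25+0j), 1.70-1.21j, 2.04-1.50j, (1.53+1.07j)],  [1.08-0.36j, (0.12+0.87j), -1.00-1.07j, (-1.23-1.28j), 0.61-1.16j],  [(0.96-1.36j), 0.89+0.92j, -2.10-0.40j, -2.56-0.45j, -0.29-1.89j]] + [[-0.21+0.15j, (0.22+0.65j), -0.18+0.09j, 0.32+0.05j, (-0.17-0.1j)],  [-0.33+0.92j, 2.12+1.56j, -0.37+0.70j, (1.12-0.55j), -0.78+0.06j],  [1.27+0.96j, (3.47-2.54j), (0.9+0.92j), (-0.3-2.01j), (-0.28+1.24j)],  [(-1.24-0.45j), (-2.1+2.86j), -0.94-0.50j, (0.73+1.51j), (-0.08-1.05j)],  [(0.01+0.25j), (0.64+0.15j), -0.02+0.20j, 0.21-0.24j, -0.17+0.09j]] + [[(-0.21-0.15j), (0.22-0.65j), -0.18-0.09j, (0.32-0.05j), -0.17+0.10j], [(-0.33-0.92j), (2.12-1.56j), (-0.37-0.7j), 1.12+0.55j, -0.78-0.06j], [(1.27-0.96j), 3.47+2.54j, (0.9-0.92j), -0.30+2.01j, (-0.28-1.24j)], [(-1.24+0.45j), (-2.1-2.86j), -0.94+0.50j, 0.73-1.51j, -0.08+1.05j], [(0.01-0.25j), (0.64-0.15j), -0.02-0.20j, 0.21+0.24j, -0.17-0.09j]]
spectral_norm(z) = 11.07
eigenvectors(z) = [[(-0.66+0j), (-0.39-0.06j), -0.39+0.06j, -0.03+0.10j, -0.03-0.10j], [0.27+0.00j, -0.04-0.06j, -0.04+0.06j, (0.13+0.4j), 0.13-0.40j], [0.02+0.00j, 0.40+0.41j, (0.4-0.41j), (0.69+0j), (0.69-0j)], [(-0.24+0j), -0.32+0.24j, -0.32-0.24j, -0.54+0.17j, (-0.54-0.17j)], [0.66+0.00j, -0.59+0.00j, (-0.59-0j), (0.07+0.08j), 0.07-0.08j]]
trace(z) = 3.15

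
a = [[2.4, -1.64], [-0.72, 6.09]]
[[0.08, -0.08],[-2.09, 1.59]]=a@[[-0.22, 0.16], [-0.37, 0.28]]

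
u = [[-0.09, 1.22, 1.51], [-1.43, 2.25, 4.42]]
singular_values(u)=[5.49, 0.56]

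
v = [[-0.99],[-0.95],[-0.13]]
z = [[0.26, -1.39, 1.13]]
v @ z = [[-0.26, 1.38, -1.12], [-0.25, 1.32, -1.07], [-0.03, 0.18, -0.15]]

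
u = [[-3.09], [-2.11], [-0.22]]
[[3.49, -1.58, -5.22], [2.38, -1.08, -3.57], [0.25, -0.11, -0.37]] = u@[[-1.13, 0.51, 1.69]]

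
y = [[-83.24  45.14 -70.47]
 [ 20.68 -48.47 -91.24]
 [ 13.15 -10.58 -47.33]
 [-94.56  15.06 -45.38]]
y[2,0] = 13.15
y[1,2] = -91.24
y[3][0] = -94.56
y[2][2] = -47.33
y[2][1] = -10.58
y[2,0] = 13.15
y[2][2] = -47.33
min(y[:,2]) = -91.24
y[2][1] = -10.58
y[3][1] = 15.06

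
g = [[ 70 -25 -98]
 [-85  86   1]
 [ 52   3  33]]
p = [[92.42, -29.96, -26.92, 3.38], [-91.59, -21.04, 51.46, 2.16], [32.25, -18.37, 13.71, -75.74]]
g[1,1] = 86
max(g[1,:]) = 86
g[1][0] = -85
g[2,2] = 33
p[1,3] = 2.16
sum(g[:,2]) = -64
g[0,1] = -25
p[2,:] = [32.25, -18.37, 13.71, -75.74]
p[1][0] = -91.59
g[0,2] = -98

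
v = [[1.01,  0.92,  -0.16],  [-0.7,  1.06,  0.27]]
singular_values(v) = [1.43, 1.24]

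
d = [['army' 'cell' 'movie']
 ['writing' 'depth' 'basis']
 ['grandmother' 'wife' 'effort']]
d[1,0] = 'writing'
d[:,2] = ['movie', 'basis', 'effort']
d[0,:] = ['army', 'cell', 'movie']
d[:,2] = ['movie', 'basis', 'effort']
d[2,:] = ['grandmother', 'wife', 'effort']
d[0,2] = 'movie'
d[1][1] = 'depth'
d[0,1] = 'cell'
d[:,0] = ['army', 'writing', 'grandmother']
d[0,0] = 'army'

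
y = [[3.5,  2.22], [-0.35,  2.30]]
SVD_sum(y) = [[3.11, 2.67],[0.93, 0.8]] + [[0.39, -0.45], [-1.28, 1.5]]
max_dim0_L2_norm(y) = 3.52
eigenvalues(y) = [(2.9+0.65j), (2.9-0.65j)]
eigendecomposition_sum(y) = [[(1.75-1.02j), (1.11-4.98j)],[-0.18+0.79j, 1.15+1.67j]] + [[1.75+1.02j, 1.11+4.98j], [(-0.18-0.79j), 1.15-1.67j]]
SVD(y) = [[-0.96, -0.29], [-0.29, 0.96]] @ diag([4.2829002054317895, 2.0609866157528383]) @ [[-0.76,-0.65], [-0.65,0.76]]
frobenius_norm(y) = 4.75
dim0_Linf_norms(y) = [3.5, 2.3]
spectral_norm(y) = 4.28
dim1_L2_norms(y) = [4.14, 2.33]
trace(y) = 5.80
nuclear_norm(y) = 6.34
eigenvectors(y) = [[0.93+0.00j, (0.93-0j)], [(-0.25+0.27j), (-0.25-0.27j)]]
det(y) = 8.83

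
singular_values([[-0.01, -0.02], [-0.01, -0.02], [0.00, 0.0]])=[0.03, 0.0]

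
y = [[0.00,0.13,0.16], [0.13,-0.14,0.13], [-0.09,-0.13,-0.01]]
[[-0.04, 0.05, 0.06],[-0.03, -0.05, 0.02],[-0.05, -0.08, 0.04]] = y@[[0.37,  0.18,  -0.40], [0.18,  0.47,  -0.09], [-0.4,  -0.09,  0.46]]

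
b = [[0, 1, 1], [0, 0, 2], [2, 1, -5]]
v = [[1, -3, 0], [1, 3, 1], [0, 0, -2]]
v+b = [[1, -2, 1], [1, 3, 3], [2, 1, -7]]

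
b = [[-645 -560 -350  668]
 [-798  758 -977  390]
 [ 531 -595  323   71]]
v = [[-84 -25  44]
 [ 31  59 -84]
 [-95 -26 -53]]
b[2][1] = -595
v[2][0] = -95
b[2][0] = 531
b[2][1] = -595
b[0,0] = -645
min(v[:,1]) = -26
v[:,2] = [44, -84, -53]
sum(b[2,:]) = 330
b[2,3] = 71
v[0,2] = 44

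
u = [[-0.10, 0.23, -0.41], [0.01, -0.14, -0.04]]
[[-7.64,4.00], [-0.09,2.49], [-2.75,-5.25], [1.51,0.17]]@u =[[0.8, -2.32, 2.97],[0.03, -0.37, -0.06],[0.22, 0.1, 1.34],[-0.15, 0.32, -0.63]]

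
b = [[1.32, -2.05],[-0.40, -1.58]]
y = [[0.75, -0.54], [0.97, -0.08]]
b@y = [[-1.00, -0.55], [-1.83, 0.34]]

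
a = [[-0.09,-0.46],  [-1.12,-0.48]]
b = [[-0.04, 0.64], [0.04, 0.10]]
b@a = [[-0.71, -0.29], [-0.12, -0.07]]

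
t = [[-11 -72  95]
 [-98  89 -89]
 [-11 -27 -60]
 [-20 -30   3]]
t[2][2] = -60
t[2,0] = -11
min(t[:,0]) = -98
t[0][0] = -11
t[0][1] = -72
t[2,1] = -27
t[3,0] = -20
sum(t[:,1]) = -40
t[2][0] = -11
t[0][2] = 95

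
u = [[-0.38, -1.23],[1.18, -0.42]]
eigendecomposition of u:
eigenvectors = [[0.71+0.00j, (0.71-0j)], [(0.01-0.7j), (0.01+0.7j)]]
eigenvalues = [(-0.4+1.2j), (-0.4-1.2j)]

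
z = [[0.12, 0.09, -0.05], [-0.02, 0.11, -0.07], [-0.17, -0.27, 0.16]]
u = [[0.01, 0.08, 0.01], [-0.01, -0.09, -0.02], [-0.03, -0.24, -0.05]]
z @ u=[[0.00,0.01,0.0], [0.0,0.01,0.0], [-0.00,-0.03,-0.0]]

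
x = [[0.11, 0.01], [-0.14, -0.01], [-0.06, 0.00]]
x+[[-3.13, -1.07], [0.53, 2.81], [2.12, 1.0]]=[[-3.02,-1.06], [0.39,2.8], [2.06,1.0]]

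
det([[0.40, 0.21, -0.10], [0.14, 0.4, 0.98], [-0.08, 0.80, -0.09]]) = -0.356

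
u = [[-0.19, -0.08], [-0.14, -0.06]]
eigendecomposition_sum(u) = [[-0.19, -0.08], [-0.14, -0.06]] + [[-0.00, 0.00], [0.0, -0.00]]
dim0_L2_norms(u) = [0.24, 0.1]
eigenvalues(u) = [-0.25, -0.0]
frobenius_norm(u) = 0.26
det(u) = 0.00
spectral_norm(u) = 0.26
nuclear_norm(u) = 0.26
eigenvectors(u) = [[-0.8,0.39], [-0.59,-0.92]]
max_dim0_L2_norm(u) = 0.24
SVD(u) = [[-0.8, -0.59], [-0.59, 0.8]] @ diag([0.2563189247136308, 0.0007802779300180283]) @ [[0.92, 0.39], [0.39, -0.92]]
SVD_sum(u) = [[-0.19, -0.08], [-0.14, -0.06]] + [[-0.0,0.00], [0.00,-0.00]]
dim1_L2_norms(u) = [0.21, 0.15]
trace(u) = -0.25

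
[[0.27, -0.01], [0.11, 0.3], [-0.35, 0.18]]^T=[[0.27, 0.11, -0.35],[-0.01, 0.3, 0.18]]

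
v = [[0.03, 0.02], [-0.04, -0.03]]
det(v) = -0.00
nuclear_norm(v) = 0.06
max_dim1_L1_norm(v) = 0.07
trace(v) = 0.00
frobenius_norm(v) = 0.06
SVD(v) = [[-0.58, 0.81], [0.81, 0.58]] @ diag([0.0616227766016838, 0.001622776601683792]) @ [[-0.81, -0.58], [0.58, -0.81]]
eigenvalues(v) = [0.01, -0.01]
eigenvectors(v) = [[0.71, -0.45], [-0.71, 0.89]]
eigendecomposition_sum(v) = [[0.02, 0.01], [-0.02, -0.01]] + [[0.01, 0.01], [-0.02, -0.02]]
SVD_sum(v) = [[0.03, 0.02],[-0.04, -0.03]] + [[0.00, -0.0], [0.0, -0.0]]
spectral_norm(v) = 0.06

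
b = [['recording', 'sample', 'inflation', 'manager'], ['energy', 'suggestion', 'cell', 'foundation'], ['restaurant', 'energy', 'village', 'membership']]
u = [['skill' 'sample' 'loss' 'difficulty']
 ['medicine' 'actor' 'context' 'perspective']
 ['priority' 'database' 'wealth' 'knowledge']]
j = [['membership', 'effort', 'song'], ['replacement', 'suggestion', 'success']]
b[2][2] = 'village'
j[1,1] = 'suggestion'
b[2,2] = 'village'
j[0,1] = 'effort'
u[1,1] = 'actor'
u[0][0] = 'skill'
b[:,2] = ['inflation', 'cell', 'village']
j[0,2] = 'song'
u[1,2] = 'context'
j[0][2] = 'song'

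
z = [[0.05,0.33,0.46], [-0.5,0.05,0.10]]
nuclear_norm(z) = 1.08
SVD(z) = [[-0.9, -0.43], [-0.43, 0.9]] @ diag([0.5838921142109859, 0.4945401894307732]) @ [[0.29, -0.55, -0.78], [-0.96, -0.2, -0.22]]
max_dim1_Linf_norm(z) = 0.5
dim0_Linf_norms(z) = [0.5, 0.33, 0.46]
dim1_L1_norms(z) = [0.84, 0.65]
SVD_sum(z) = [[-0.15, 0.29, 0.41], [-0.07, 0.14, 0.2]] + [[0.2,  0.04,  0.05], [-0.43,  -0.09,  -0.10]]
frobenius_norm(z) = 0.77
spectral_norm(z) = 0.58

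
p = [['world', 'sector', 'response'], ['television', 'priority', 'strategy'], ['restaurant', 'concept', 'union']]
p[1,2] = 'strategy'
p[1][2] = 'strategy'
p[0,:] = ['world', 'sector', 'response']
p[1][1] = 'priority'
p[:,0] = ['world', 'television', 'restaurant']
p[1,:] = ['television', 'priority', 'strategy']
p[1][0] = 'television'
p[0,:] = ['world', 'sector', 'response']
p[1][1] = 'priority'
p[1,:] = ['television', 'priority', 'strategy']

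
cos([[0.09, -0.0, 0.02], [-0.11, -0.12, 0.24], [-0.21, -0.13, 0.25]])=[[1.0, 0.0, -0.0], [0.02, 1.01, -0.01], [0.03, 0.01, 0.99]]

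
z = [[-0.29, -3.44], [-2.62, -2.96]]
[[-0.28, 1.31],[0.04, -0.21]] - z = [[0.01, 4.75], [2.66, 2.75]]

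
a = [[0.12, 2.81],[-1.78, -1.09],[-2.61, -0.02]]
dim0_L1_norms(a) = [4.51, 3.92]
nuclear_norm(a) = 6.13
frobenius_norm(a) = 4.37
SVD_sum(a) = [[1.45, 1.19], [-1.6, -1.31], [-1.57, -1.29]] + [[-1.33, 1.62],[-0.18, 0.22],[-1.04, 1.27]]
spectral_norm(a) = 3.45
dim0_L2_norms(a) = [3.16, 3.01]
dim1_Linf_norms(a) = [2.81, 1.78, 2.61]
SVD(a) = [[-0.54, -0.78],[0.6, -0.11],[0.59, -0.61]] @ diag([3.4515788408853, 2.6769578825885336]) @ [[-0.77, -0.64], [0.64, -0.77]]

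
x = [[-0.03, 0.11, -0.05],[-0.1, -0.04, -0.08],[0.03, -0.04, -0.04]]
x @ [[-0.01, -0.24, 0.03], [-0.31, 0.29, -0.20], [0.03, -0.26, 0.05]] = [[-0.04,0.05,-0.03], [0.01,0.03,0.00], [0.01,-0.01,0.01]]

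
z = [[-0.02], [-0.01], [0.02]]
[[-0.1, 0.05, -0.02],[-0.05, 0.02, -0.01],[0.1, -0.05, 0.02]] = z @[[4.85, -2.31, 1.10]]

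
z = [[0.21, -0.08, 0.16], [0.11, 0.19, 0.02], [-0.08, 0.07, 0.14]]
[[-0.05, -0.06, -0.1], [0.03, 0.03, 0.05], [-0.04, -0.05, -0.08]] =z@[[0.06, 0.07, 0.13], [0.13, 0.15, 0.28], [-0.31, -0.37, -0.67]]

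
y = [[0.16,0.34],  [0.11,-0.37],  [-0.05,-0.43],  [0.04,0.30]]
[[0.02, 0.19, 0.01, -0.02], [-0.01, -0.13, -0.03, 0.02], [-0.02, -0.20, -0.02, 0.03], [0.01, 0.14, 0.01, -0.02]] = y@[[0.04, 0.26, -0.06, 0.01],[0.04, 0.43, 0.05, -0.06]]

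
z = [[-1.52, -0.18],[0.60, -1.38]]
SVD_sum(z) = [[-1.10, 0.59],[1.04, -0.56]] + [[-0.42,  -0.77], [-0.44,  -0.82]]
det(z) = 2.21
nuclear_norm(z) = 3.00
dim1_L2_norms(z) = [1.53, 1.5]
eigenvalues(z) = [(-1.45+0.32j), (-1.45-0.32j)]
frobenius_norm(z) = 2.15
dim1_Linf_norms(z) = [1.52, 1.38]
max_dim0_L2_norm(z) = 1.63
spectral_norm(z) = 1.72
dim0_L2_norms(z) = [1.63, 1.39]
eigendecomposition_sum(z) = [[-0.76+0.00j, -0.09-0.41j], [0.30+1.35j, -0.69+0.32j]] + [[-0.76-0.00j, (-0.09+0.41j)],[(0.3-1.35j), (-0.69-0.32j)]]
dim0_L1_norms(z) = [2.12, 1.56]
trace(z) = -2.90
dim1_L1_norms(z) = [1.7, 1.98]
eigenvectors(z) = [[0.10-0.47j, 0.10+0.47j], [(-0.88+0j), (-0.88-0j)]]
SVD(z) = [[-0.73, 0.69], [0.69, 0.73]] @ diag([1.722891986641513, 1.2801731142179402]) @ [[0.88, -0.47], [-0.47, -0.88]]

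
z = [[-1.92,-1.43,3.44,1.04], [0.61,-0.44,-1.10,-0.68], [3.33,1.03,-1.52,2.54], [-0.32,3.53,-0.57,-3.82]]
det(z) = -31.949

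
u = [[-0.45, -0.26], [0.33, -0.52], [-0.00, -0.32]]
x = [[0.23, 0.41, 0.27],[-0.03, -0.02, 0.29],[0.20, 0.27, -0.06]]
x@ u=[[0.03, -0.36],[0.01, -0.07],[-0.00, -0.17]]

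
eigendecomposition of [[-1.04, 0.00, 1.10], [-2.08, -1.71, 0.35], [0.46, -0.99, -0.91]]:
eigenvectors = [[(0.57+0j), (-0.13+0.35j), (-0.13-0.35j)], [-0.49+0.00j, -0.79+0.00j, -0.79-0.00j], [(0.66+0j), (-0.25-0.42j), -0.25+0.42j]]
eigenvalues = [(0.23+0j), (-1.94+1.11j), (-1.94-1.11j)]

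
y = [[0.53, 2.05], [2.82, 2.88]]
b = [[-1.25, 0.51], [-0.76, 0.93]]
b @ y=[[0.78, -1.09], [2.22, 1.12]]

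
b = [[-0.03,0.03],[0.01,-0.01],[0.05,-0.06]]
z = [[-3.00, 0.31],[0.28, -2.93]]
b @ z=[[0.1, -0.10], [-0.03, 0.03], [-0.17, 0.19]]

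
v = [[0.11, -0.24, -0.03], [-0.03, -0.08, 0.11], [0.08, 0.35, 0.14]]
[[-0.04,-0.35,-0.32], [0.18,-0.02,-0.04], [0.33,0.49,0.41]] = v @ [[0.38, -0.35, -0.38], [0.11, 1.23, 1.13], [1.86, 0.66, 0.34]]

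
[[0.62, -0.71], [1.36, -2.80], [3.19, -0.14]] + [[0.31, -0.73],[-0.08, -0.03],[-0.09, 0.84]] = [[0.93, -1.44], [1.28, -2.83], [3.10, 0.70]]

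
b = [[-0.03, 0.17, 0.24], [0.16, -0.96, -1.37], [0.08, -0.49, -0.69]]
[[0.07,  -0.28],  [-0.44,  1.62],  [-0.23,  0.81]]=b@[[1.62, -0.39], [0.02, 0.36], [0.50, -1.48]]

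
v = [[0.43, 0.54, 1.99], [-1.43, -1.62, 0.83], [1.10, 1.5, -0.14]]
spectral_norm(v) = 2.95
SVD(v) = [[-0.12,-0.97,-0.2],[0.77,-0.22,0.60],[-0.63,-0.08,0.77]] @ diag([2.950193395574254, 2.134385103429063, 0.12312253640242325]) @ [[-0.62, -0.76, 0.17], [-0.09, -0.14, -0.99], [-0.78, 0.63, -0.02]]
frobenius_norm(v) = 3.64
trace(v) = -1.33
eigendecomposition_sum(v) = [[-0.33, -0.4, 0.39], [-1.1, -1.36, 1.33], [0.80, 0.99, -0.96]] + [[0.70,  1.36,  2.15], [-0.29,  -0.55,  -0.88], [0.29,  0.56,  0.89]] + [[0.06, -0.41, -0.55], [-0.04, 0.29, 0.38], [0.01, -0.05, -0.06]]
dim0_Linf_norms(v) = [1.43, 1.62, 1.99]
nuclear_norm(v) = 5.21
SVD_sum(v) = [[0.22,  0.27,  -0.06], [-1.42,  -1.73,  0.38], [1.16,  1.42,  -0.31]] + [[0.19, 0.29, 2.05], [0.04, 0.06, 0.46], [0.02, 0.02, 0.17]] + [[0.02, -0.02, 0.0],[-0.06, 0.05, -0.00],[-0.07, 0.06, -0.00]]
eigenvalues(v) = [-2.65, 1.03, 0.28]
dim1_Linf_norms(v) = [1.99, 1.62, 1.5]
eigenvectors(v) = [[0.23,  0.86,  -0.82], [0.79,  -0.35,  0.57], [-0.57,  0.36,  -0.09]]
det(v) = -0.78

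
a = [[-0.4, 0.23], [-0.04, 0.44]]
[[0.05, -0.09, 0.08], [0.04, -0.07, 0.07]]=a @[[-0.07, 0.13, -0.12], [0.08, -0.15, 0.14]]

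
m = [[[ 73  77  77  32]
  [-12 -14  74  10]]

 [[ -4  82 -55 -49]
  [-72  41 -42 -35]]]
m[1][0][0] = -4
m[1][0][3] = -49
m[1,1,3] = -35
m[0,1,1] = -14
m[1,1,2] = -42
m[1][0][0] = -4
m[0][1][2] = 74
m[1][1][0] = -72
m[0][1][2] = 74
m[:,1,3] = [10, -35]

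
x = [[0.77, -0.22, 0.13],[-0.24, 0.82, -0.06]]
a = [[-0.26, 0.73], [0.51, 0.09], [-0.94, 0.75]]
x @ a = [[-0.43, 0.64],[0.54, -0.15]]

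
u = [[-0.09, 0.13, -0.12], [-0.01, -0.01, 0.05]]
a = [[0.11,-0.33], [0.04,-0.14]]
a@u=[[-0.01,0.02,-0.03],[-0.00,0.01,-0.01]]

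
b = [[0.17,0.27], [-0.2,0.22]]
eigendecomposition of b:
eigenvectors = [[(0.76+0j), (0.76-0j)], [0.07+0.65j, (0.07-0.65j)]]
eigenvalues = [(0.19+0.23j), (0.19-0.23j)]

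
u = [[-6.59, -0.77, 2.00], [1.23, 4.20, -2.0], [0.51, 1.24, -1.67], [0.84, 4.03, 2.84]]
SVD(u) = [[-0.82, -0.47, -0.32], [0.48, -0.40, -0.64], [0.20, -0.03, -0.44], [0.24, -0.78, 0.54]] @ diag([7.722242356459089, 5.4393095709361985, 3.3990416854800483]) @ [[0.82, 0.5, -0.29],[0.36, -0.83, -0.43],[0.45, -0.24, 0.86]]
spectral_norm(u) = 7.72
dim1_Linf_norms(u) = [6.59, 4.2, 1.67, 4.03]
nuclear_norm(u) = 16.56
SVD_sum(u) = [[-5.18, -3.17, 1.84], [3.01, 1.84, -1.07], [1.24, 0.76, -0.44], [1.53, 0.94, -0.54]] + [[-0.92, 2.13, 1.09], [-0.79, 1.83, 0.94], [-0.05, 0.11, 0.06], [-1.52, 3.54, 1.82]] + [[-0.49, 0.27, -0.93], [-0.99, 0.53, -1.87], [-0.68, 0.37, -1.29], [0.83, -0.45, 1.57]]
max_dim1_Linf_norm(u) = 6.59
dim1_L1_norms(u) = [9.36, 7.43, 3.42, 7.71]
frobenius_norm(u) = 10.04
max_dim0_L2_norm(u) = 6.78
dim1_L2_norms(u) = [6.93, 4.81, 2.14, 5.0]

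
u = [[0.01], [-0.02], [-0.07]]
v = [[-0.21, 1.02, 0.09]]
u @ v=[[-0.00,  0.01,  0.00], [0.0,  -0.02,  -0.0], [0.01,  -0.07,  -0.01]]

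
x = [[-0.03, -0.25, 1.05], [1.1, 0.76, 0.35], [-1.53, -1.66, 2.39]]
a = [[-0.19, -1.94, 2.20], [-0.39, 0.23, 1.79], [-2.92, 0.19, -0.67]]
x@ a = [[-2.96, 0.20, -1.22], [-1.53, -1.89, 3.55], [-6.04, 3.04, -7.94]]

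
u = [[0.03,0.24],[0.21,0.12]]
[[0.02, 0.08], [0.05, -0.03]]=u @ [[0.19,-0.37], [0.05,0.40]]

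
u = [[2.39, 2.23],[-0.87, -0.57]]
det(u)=0.578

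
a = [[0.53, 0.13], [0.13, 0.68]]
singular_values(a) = [0.76, 0.45]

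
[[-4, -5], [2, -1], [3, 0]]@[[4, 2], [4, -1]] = [[-36, -3], [4, 5], [12, 6]]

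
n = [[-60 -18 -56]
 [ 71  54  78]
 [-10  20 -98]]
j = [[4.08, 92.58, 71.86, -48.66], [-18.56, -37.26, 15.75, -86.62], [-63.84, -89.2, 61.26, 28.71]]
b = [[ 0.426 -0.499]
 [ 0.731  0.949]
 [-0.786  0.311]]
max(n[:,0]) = 71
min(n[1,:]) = 54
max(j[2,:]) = 61.26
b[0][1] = -0.499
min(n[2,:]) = -98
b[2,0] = -0.786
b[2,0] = -0.786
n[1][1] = 54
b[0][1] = -0.499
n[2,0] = -10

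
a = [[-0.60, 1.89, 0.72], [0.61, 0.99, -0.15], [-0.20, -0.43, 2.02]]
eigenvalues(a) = [-1.12, 1.6, 1.94]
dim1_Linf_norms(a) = [1.89, 0.99, 2.02]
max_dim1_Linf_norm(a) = 2.02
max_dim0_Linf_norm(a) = 2.02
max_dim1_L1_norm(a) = 3.21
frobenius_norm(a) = 3.18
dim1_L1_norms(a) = [3.21, 1.75, 2.65]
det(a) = -3.48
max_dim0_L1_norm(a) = 3.31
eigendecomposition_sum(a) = [[-0.89, 0.84, 0.24],  [0.25, -0.24, -0.07],  [-0.02, 0.02, 0.01]] + [[0.56,1.93,-0.27],[0.40,1.36,-0.19],[0.67,2.3,-0.32]] + [[-0.27, -0.88, 0.75], [-0.04, -0.13, 0.11], [-0.85, -2.75, 2.34]]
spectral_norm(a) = 2.29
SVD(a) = [[-0.84, -0.4, -0.37], [-0.19, -0.42, 0.89], [-0.51, 0.81, 0.27]] @ diag([2.287798920913308, 2.0896697903610844, 0.7278435716004962]) @ [[0.21,-0.68,-0.7], [-0.08,-0.73,0.68], [0.97,0.09,0.21]]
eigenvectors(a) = [[0.96, -0.58, 0.30], [-0.28, -0.41, 0.04], [0.02, -0.70, 0.95]]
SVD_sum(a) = [[-0.41, 1.3, 1.35], [-0.09, 0.29, 0.31], [-0.25, 0.79, 0.83]] + [[0.07,0.61,-0.57], [0.07,0.64,-0.59], [-0.14,-1.24,1.15]] + [[-0.26,-0.02,-0.06], [0.63,0.06,0.14], [0.19,0.02,0.04]]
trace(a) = 2.41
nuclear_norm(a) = 5.11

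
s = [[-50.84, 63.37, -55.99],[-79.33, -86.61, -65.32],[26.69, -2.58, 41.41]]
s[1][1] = -86.61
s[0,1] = 63.37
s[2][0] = 26.69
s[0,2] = -55.99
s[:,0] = [-50.84, -79.33, 26.69]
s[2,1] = -2.58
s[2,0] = 26.69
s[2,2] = 41.41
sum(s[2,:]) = 65.52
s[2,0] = 26.69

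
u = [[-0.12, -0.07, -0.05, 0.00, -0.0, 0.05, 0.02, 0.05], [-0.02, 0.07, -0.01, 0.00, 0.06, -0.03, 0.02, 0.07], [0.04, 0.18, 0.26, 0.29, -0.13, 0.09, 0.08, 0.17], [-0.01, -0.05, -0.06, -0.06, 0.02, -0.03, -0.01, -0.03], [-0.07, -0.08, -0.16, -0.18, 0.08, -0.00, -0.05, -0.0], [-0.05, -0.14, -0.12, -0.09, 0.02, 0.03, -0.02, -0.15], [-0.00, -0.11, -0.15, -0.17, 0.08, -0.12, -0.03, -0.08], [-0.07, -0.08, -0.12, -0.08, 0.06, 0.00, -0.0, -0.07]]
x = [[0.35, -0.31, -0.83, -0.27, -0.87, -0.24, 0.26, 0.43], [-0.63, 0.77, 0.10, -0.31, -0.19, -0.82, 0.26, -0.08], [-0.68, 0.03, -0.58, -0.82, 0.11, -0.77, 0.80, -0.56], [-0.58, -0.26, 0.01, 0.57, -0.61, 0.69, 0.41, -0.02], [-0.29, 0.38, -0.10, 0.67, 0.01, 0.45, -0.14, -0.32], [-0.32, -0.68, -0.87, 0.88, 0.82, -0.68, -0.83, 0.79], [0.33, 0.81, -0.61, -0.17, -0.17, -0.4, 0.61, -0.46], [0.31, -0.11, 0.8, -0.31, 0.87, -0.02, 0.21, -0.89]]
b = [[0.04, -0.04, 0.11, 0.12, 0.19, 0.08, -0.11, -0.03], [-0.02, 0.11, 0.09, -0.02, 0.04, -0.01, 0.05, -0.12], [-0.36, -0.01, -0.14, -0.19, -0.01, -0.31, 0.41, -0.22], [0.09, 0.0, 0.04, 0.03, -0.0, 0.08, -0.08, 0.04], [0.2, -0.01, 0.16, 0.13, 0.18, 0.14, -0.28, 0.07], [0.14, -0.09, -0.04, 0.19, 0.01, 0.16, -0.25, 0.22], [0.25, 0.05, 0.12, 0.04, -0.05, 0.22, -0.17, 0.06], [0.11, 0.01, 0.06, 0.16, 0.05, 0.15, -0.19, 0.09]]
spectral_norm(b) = 1.07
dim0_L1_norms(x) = [3.49, 3.35, 3.9, 4.0, 3.65, 4.07, 3.52, 3.55]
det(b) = 0.00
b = u @ x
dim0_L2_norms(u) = [0.17, 0.3, 0.39, 0.4, 0.19, 0.17, 0.11, 0.27]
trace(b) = 0.30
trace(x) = 0.16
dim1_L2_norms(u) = [0.16, 0.12, 0.5, 0.11, 0.28, 0.26, 0.3, 0.2]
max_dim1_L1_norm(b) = 1.65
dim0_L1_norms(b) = [1.21, 0.32, 0.76, 0.88, 0.53, 1.15, 1.54, 0.85]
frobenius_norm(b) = 1.16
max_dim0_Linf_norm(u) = 0.29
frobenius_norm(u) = 0.76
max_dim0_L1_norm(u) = 0.93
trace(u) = 0.16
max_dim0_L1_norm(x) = 4.07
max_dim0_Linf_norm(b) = 0.41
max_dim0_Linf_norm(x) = 0.89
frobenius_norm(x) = 4.32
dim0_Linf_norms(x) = [0.68, 0.81, 0.87, 0.88, 0.87, 0.82, 0.83, 0.89]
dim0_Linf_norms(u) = [0.12, 0.18, 0.26, 0.29, 0.13, 0.12, 0.08, 0.17]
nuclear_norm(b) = 1.86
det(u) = 0.00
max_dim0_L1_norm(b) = 1.54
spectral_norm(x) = 2.49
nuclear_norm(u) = 1.24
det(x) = -0.88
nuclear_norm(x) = 10.52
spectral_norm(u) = 0.71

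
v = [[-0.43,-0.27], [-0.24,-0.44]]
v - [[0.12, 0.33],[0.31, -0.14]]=[[-0.55, -0.6], [-0.55, -0.3]]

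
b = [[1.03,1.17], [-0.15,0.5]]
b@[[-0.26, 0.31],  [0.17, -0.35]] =[[-0.07, -0.09], [0.12, -0.22]]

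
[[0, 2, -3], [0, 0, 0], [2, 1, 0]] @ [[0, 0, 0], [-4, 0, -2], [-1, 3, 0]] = [[-5, -9, -4], [0, 0, 0], [-4, 0, -2]]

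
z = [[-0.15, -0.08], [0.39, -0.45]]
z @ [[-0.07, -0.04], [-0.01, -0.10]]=[[0.01, 0.01],[-0.02, 0.03]]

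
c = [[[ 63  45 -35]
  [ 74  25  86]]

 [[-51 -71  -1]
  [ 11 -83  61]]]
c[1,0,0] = -51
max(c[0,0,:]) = 63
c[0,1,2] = 86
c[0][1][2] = 86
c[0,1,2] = 86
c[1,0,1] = -71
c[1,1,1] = -83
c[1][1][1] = -83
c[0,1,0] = 74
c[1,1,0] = 11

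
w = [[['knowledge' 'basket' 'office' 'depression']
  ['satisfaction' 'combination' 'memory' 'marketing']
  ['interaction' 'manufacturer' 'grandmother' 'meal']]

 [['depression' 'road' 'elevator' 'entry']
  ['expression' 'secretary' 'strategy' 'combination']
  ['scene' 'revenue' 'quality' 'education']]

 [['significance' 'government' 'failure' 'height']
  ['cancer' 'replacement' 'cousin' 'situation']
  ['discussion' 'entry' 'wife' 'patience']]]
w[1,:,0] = ['depression', 'expression', 'scene']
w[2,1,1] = 'replacement'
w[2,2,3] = 'patience'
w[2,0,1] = 'government'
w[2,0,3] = 'height'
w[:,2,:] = [['interaction', 'manufacturer', 'grandmother', 'meal'], ['scene', 'revenue', 'quality', 'education'], ['discussion', 'entry', 'wife', 'patience']]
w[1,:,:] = [['depression', 'road', 'elevator', 'entry'], ['expression', 'secretary', 'strategy', 'combination'], ['scene', 'revenue', 'quality', 'education']]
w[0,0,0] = 'knowledge'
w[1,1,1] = 'secretary'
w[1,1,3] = 'combination'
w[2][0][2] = 'failure'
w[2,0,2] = 'failure'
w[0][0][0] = 'knowledge'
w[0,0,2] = 'office'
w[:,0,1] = ['basket', 'road', 'government']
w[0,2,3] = 'meal'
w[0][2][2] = 'grandmother'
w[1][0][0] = 'depression'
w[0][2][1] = 'manufacturer'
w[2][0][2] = 'failure'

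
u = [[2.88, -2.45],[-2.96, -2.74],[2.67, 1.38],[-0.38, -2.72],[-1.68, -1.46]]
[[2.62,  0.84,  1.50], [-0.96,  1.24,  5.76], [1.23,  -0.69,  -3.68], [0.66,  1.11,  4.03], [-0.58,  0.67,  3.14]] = u@[[0.63, -0.05, -0.66], [-0.33, -0.4, -1.39]]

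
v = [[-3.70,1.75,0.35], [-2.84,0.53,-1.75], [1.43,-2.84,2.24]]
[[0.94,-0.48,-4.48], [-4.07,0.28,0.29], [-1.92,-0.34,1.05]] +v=[[-2.76, 1.27, -4.13],  [-6.91, 0.81, -1.46],  [-0.49, -3.18, 3.29]]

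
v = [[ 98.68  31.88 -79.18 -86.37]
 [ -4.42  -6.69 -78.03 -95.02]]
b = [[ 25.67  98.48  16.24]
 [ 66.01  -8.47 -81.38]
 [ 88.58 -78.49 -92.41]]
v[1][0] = -4.42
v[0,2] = -79.18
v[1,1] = -6.69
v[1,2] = -78.03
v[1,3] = -95.02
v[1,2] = -78.03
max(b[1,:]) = 66.01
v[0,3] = -86.37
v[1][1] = -6.69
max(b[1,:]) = 66.01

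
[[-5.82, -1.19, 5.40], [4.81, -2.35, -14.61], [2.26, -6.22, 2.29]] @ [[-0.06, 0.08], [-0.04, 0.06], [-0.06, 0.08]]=[[0.07, -0.1], [0.68, -0.92], [-0.02, -0.01]]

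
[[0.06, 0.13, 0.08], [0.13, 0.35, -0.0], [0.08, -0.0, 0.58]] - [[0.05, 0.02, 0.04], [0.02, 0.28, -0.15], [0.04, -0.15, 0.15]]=[[0.01, 0.11, 0.04], [0.11, 0.07, 0.15], [0.04, 0.15, 0.43]]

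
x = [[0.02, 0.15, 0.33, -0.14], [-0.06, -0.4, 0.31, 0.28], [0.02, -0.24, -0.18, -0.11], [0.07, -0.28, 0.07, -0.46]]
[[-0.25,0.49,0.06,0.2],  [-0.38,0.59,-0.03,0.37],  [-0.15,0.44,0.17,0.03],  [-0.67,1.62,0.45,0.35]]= x @[[0.01, 2.38, 2.04, -1.28], [0.87, -1.93, -0.43, -0.54], [-0.82, 1.46, 0.1, 0.70], [0.8, -1.76, -0.38, -0.51]]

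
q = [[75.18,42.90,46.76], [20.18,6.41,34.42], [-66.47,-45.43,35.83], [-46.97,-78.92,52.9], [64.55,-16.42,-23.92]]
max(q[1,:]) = 34.42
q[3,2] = 52.9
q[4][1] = -16.42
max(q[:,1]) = 42.9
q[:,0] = [75.18, 20.18, -66.47, -46.97, 64.55]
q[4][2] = -23.92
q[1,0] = 20.18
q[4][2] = -23.92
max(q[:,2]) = 52.9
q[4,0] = 64.55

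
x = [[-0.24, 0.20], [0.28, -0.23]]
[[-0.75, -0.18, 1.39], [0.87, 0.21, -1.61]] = x @ [[2.21,0.91,-3.63], [-1.10,0.21,2.57]]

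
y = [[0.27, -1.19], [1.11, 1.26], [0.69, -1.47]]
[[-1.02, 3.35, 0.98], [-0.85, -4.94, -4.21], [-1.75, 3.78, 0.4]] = y@[[-1.38,  -1.0,  -2.27], [0.54,  -3.04,  -1.34]]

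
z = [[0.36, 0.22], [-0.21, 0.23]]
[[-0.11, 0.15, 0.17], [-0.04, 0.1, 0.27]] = z@[[-0.14, 0.1, -0.17], [-0.28, 0.52, 1.03]]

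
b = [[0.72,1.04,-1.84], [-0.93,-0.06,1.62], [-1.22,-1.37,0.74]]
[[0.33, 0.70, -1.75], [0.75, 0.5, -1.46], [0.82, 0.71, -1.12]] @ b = [[1.72, 2.70, -0.77], [1.86, 2.75, -1.65], [1.30, 2.34, -1.19]]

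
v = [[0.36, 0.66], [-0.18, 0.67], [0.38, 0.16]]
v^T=[[0.36, -0.18, 0.38], [0.66, 0.67, 0.16]]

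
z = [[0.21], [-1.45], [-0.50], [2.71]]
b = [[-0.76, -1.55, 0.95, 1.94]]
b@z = [[6.87]]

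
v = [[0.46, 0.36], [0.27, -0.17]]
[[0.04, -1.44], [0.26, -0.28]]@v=[[-0.37, 0.26], [0.04, 0.14]]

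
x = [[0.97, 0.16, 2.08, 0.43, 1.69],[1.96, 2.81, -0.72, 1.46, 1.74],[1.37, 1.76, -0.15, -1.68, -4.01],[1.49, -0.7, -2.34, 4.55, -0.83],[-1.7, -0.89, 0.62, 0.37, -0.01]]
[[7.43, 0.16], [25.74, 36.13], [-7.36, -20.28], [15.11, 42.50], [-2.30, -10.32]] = x @ [[-0.33, 3.47], [5.65, 2.41], [0.56, -7.09], [4.97, 5.86], [2.1, 5.11]]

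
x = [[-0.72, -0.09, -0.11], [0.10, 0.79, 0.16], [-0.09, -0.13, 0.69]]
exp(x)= [[0.49, -0.09, -0.13], [0.10, 2.18, 0.33], [-0.10, -0.27, 1.98]]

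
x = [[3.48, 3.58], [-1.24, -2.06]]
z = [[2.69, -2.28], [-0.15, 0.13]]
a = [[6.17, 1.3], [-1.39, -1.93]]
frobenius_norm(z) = 3.53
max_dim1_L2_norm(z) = 3.53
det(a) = -10.10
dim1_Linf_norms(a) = [6.17, 1.93]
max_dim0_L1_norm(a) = 7.56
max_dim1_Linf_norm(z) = 2.69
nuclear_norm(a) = 8.10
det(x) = -2.73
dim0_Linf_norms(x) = [3.48, 3.58]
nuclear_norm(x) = 6.01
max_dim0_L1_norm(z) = 2.84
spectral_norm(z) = 3.53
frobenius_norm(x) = 5.54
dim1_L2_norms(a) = [6.31, 2.38]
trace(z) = 2.82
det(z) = 0.01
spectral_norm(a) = 6.56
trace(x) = 1.42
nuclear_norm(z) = 3.53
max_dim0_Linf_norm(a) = 6.17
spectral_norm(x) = 5.52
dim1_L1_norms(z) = [4.97, 0.28]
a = x + z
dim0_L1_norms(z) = [2.84, 2.41]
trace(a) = 4.24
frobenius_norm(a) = 6.74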